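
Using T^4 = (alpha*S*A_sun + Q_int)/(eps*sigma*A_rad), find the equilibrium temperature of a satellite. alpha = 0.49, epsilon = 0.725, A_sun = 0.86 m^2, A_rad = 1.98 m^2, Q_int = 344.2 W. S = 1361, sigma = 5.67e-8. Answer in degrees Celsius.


Numerator = alpha*S*A_sun + Q_int = 0.49*1361*0.86 + 344.2 = 917.7254 W
Denominator = eps*sigma*A_rad = 0.725*5.67e-8*1.98 = 8.139285e-08 W/K^4
T^4 = 1.1275258e+10 K^4
T = 325.8604 K = 52.7104 C

52.7104 degrees Celsius


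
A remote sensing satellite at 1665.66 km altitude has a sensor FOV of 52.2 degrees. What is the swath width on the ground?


FOV = 52.2 deg = 0.9110619 rad
swath = 2 * alt * tan(FOV/2) = 2 * 1665.66 * tan(0.4555309)
swath = 2 * 1665.66 * 0.4898949
swath = 1631.9968 km

1631.9968 km


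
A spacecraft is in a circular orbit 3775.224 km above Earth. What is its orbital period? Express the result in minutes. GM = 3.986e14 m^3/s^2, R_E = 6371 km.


r = 10146.2240 km = 1.0146224e+07 m
T = 2*pi*sqrt(r^3/mu) = 2*pi*sqrt(1.0445118e+21 / 3.986e14)
T = 10171.0992 s = 169.5183 min

169.5183 minutes


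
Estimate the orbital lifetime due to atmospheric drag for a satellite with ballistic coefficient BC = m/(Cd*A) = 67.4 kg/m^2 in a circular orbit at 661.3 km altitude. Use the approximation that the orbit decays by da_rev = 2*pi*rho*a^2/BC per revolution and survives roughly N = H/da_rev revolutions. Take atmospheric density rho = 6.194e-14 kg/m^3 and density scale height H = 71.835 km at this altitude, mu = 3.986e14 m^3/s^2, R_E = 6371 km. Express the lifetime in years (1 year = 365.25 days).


a = R_E + alt = 7032.3000 km = 7.0323e+06 m
da_rev = 2*pi*rho*a^2/BC = 2*pi*6.194e-14*(7.0323e+06)^2/67.4 = 0.28555249 m per revolution
N = H/da_rev = 71835.0000 m / 0.28555249 m = 251564.9572 revolutions
P = 2*pi*sqrt(a^3/mu) = 5868.9081 s
lifetime = N*P = 251564.9572 * 5868.9081 = 1.4764116e+09 s = 17088.0973 days
years = 17088.0973 / 365.25 = 46.7847 years

46.7847 years


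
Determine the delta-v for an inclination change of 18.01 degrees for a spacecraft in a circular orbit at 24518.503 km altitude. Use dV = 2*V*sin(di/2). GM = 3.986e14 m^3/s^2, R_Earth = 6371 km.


r = 30889.5030 km = 3.0889503e+07 m
V = sqrt(mu/r) = 3592.2222 m/s
di = 18.01 deg = 0.3143338 rad
dV = 2*V*sin(di/2) = 2*3592.2222*sin(0.1571669)
dV = 1124.5139 m/s = 1.1245 km/s

1.1245 km/s


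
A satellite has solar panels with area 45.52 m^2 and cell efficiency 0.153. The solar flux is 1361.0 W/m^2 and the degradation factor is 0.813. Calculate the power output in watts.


P = area * eta * S * degradation
P = 45.52 * 0.153 * 1361.0 * 0.813
P = 7706.2369 W

7706.2369 W


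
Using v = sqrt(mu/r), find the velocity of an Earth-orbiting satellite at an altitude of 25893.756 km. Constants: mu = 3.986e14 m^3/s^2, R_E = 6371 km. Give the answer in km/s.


r = R_E + alt = 6371.0 + 25893.756 = 32264.7560 km = 3.2264756e+07 m
v = sqrt(mu/r) = sqrt(3.986e14 / 3.2264756e+07) = 3514.8311 m/s = 3.5148 km/s

3.5148 km/s


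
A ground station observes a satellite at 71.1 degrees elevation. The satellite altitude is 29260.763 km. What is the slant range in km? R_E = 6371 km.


h = 29260.763 km, el = 71.1 deg
d = -R_E*sin(el) + sqrt((R_E*sin(el))^2 + 2*R_E*h + h^2)
d = -6371.0000*sin(1.2409) + sqrt((6371.0000*0.9460854)^2 + 2*6371.0000*29260.763 + 29260.763^2)
d = 29544.4422 km

29544.4422 km


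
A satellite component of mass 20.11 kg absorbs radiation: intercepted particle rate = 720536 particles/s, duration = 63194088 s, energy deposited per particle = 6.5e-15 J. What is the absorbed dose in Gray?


Total energy deposited = rate * time * E_per
  = 720536 * 63194088 * 6.5e-15 = 0.2959685 J
Dose = E_total / mass = 0.2959685 / 20.11
Dose = 0.01471748 Gy

0.0147 Gy


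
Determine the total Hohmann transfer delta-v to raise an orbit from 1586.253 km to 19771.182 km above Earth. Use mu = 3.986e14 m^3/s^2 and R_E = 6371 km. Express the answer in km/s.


r1 = 7957.2530 km = 7.957253e+06 m
r2 = 26142.1820 km = 2.6142182e+07 m
dv1 = sqrt(mu/r1)*(sqrt(2*r2/(r1+r2)) - 1) = 1686.3227 m/s
dv2 = sqrt(mu/r2)*(1 - sqrt(2*r1/(r1+r2))) = 1237.1904 m/s
total dv = |dv1| + |dv2| = 1686.3227 + 1237.1904 = 2923.5131 m/s = 2.9235 km/s

2.9235 km/s


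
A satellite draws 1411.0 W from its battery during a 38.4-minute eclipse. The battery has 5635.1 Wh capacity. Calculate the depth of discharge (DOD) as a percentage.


E_used = P * t / 60 = 1411.0 * 38.4 / 60 = 903.0400 Wh
DOD = E_used / E_total * 100 = 903.0400 / 5635.1 * 100
DOD = 16.0253 %

16.0253 %


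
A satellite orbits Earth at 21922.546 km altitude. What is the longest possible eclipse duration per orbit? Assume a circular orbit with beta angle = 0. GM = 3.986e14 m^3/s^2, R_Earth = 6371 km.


r = 28293.5460 km
T = 789.3889 min
Eclipse fraction = arcsin(R_E/r)/pi = arcsin(6371.0000/28293.5460)/pi
= arcsin(0.225175)/pi = 0.07229539
Eclipse duration = 0.07229539 * 789.3889 = 57.0692 min

57.0692 minutes


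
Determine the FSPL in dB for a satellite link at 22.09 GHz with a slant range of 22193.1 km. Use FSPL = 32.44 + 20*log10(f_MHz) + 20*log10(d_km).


f = 22.09 GHz = 22090.0000 MHz
d = 22193.1 km
FSPL = 32.44 + 20*log10(22090.0000) + 20*log10(22193.1)
FSPL = 32.44 + 86.8839 + 86.9244
FSPL = 206.2483 dB

206.2483 dB


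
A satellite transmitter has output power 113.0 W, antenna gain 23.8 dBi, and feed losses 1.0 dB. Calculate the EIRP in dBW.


Pt = 113.0 W = 20.5308 dBW
EIRP = Pt_dBW + Gt - losses = 20.5308 + 23.8 - 1.0 = 43.3308 dBW

43.3308 dBW


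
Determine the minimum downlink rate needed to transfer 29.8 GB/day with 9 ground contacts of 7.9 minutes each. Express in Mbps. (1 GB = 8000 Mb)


total contact time = 9 * 7.9 * 60 = 4266.0000 s
data = 29.8 GB = 238400.0000 Mb
rate = 238400.0000 / 4266.0000 = 55.8837 Mbps

55.8837 Mbps


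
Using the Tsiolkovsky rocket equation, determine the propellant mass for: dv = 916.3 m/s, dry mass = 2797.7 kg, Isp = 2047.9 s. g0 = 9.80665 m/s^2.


ve = Isp * g0 = 2047.9 * 9.80665 = 20083.038535 m/s
mass ratio = exp(dv/ve) = exp(916.3/20083.038535) = 1.04668242
m_prop = m_dry * (mr - 1) = 2797.7 * (1.04668242 - 1)
m_prop = 130.6034 kg

130.6034 kg


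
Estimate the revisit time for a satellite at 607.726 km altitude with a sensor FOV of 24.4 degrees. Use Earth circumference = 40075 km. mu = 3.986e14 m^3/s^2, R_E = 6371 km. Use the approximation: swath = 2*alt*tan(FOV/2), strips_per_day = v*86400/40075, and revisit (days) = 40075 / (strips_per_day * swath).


swath = 2*607.726*tan(0.2129302) = 262.7900 km
v = sqrt(mu/r) = 7557.5421 m/s = 7.5575 km/s
strips/day = v*86400/40075 = 7.5575*86400/40075 = 16.2937
coverage/day = strips * swath = 16.2937 * 262.7900 = 4281.8324 km
revisit = 40075 / 4281.8324 = 9.3593 days

9.3593 days


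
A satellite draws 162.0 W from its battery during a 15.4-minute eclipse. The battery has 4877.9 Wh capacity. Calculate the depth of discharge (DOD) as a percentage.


E_used = P * t / 60 = 162.0 * 15.4 / 60 = 41.5800 Wh
DOD = E_used / E_total * 100 = 41.5800 / 4877.9 * 100
DOD = 0.852416 %

0.8524 %


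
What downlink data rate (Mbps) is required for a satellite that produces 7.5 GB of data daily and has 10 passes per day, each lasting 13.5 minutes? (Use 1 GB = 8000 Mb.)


total contact time = 10 * 13.5 * 60 = 8100.0000 s
data = 7.5 GB = 60000.0000 Mb
rate = 60000.0000 / 8100.0000 = 7.4074 Mbps

7.4074 Mbps


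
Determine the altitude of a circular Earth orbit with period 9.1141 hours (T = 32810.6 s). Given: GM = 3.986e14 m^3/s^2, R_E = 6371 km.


T = 32810.6 s
r = (mu*T^2/(4*pi^2))^(1/3) = (3.986e14 * 32810.6^2 / (4*pi^2))^(1/3)
r = 2.215144e+07 m = 22151.4402 km
alt = r - R_E = 22151.4402 - 6371 = 15780.4402 km

15780.4402 km


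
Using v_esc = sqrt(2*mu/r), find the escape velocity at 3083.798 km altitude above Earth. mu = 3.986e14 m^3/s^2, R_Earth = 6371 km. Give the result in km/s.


r = 6371.0 + 3083.798 = 9454.7980 km = 9.454798e+06 m
v_esc = sqrt(2*mu/r) = sqrt(2*3.986e14 / 9.454798e+06)
v_esc = 9182.4277 m/s = 9.1824 km/s

9.1824 km/s


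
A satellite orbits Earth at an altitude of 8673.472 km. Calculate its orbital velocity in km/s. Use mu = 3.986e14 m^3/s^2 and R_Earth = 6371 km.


r = R_E + alt = 6371.0 + 8673.472 = 15044.4720 km = 1.5044472e+07 m
v = sqrt(mu/r) = sqrt(3.986e14 / 1.5044472e+07) = 5147.3082 m/s = 5.1473 km/s

5.1473 km/s


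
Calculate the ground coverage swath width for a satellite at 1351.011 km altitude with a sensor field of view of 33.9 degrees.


FOV = 33.9 deg = 0.5916666 rad
swath = 2 * alt * tan(FOV/2) = 2 * 1351.011 * tan(0.2958333)
swath = 2 * 1351.011 * 0.3047767
swath = 823.5134 km

823.5134 km


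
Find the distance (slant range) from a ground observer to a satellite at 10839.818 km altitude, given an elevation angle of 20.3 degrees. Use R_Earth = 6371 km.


h = 10839.818 km, el = 20.3 deg
d = -R_E*sin(el) + sqrt((R_E*sin(el))^2 + 2*R_E*h + h^2)
d = -6371.0000*sin(0.3543018) + sqrt((6371.0000*0.3469357)^2 + 2*6371.0000*10839.818 + 10839.818^2)
d = 13929.9382 km

13929.9382 km


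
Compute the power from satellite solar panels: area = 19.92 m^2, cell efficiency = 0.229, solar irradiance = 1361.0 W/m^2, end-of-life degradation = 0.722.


P = area * eta * S * degradation
P = 19.92 * 0.229 * 1361.0 * 0.722
P = 4482.4984 W

4482.4984 W


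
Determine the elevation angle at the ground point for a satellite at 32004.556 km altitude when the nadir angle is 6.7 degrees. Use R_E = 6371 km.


r = R_E + alt = 38375.5560 km
Law of sines in the satellite / Earth-center / ground-point triangle:
  sin(nadir)/R_E = sin(90 + el)/r  =>  cos(el) = (r/R_E)*sin(nadir)
cos(el) = (38375.5560 / 6371.0000) * sin(6.7 deg) = 0.7027632
el = arccos(0.7027632) = 45.3509 deg
(Earth-central angle = 90 - nadir - el = 37.9491 deg)

45.3509 degrees


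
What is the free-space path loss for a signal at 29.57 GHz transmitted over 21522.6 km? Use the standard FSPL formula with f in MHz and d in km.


f = 29.57 GHz = 29570.0000 MHz
d = 21522.6 km
FSPL = 32.44 + 20*log10(29570.0000) + 20*log10(21522.6)
FSPL = 32.44 + 89.4170 + 86.6579
FSPL = 208.5149 dB

208.5149 dB


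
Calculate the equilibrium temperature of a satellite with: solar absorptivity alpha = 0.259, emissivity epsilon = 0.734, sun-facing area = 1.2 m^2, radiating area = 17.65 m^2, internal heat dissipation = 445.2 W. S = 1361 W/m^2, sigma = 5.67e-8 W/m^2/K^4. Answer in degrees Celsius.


Numerator = alpha*S*A_sun + Q_int = 0.259*1361*1.2 + 445.2 = 868.1988 W
Denominator = eps*sigma*A_rad = 0.734*5.67e-8*17.65 = 7.3455417e-07 W/K^4
T^4 = 1.1819398e+09 K^4
T = 185.4167 K = -87.7333 C

-87.7333 degrees Celsius


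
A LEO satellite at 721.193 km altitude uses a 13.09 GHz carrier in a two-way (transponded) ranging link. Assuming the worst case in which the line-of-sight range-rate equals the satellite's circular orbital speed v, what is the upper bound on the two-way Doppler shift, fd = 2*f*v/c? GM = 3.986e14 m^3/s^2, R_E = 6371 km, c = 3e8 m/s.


r = 7.092193e+06 m
v = sqrt(mu/r) = 7496.8423 m/s (worst-case radial velocity)
f = 13.09 GHz = 1.309e+10 Hz
fd = 2*f*v/c = 2*1.309e+10*7496.8423/3.0e+08
fd = 654224.4367 Hz

654224.4367 Hz


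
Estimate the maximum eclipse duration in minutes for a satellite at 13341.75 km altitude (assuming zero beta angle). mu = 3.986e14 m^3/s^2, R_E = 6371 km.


r = 19712.7500 km
T = 459.0720 min
Eclipse fraction = arcsin(R_E/r)/pi = arcsin(6371.0000/19712.7500)/pi
= arcsin(0.3231918)/pi = 0.1047559
Eclipse duration = 0.1047559 * 459.0720 = 48.0905 min

48.0905 minutes


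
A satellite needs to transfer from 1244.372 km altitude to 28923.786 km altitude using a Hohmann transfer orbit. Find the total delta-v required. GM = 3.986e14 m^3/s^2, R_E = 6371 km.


r1 = 7615.3720 km = 7.615372e+06 m
r2 = 35294.7860 km = 3.5294786e+07 m
dv1 = sqrt(mu/r1)*(sqrt(2*r2/(r1+r2)) - 1) = 2044.5165 m/s
dv2 = sqrt(mu/r2)*(1 - sqrt(2*r1/(r1+r2))) = 1358.4359 m/s
total dv = |dv1| + |dv2| = 2044.5165 + 1358.4359 = 3402.9524 m/s = 3.4030 km/s

3.4030 km/s


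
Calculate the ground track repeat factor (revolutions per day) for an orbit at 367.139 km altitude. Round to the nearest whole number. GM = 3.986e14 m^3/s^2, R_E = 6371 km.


r = 6.738139e+06 m
T = 2*pi*sqrt(r^3/mu) = 5504.5417 s = 91.7424 min
revs/day = 1440 / 91.7424 = 15.6961
Rounded: 16 revolutions per day

16 revolutions per day


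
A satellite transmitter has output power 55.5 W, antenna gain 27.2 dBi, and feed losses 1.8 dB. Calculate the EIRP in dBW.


Pt = 55.5 W = 17.4429 dBW
EIRP = Pt_dBW + Gt - losses = 17.4429 + 27.2 - 1.8 = 42.8429 dBW

42.8429 dBW


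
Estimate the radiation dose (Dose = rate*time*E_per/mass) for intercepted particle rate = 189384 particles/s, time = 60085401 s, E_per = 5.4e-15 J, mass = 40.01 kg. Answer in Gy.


Total energy deposited = rate * time * E_per
  = 189384 * 60085401 * 5.4e-15 = 0.06144775 J
Dose = E_total / mass = 0.06144775 / 40.01
Dose = 0.00153581 Gy

0.0015 Gy


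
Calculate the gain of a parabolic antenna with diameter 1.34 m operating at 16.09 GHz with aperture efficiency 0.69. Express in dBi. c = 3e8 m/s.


lambda = c/f = 3e8 / 1.609e+10 = 0.01864512 m
G = eta*(pi*D/lambda)^2 = 0.69*(pi*1.34/0.01864512)^2
G = 35174.5064 (linear)
G = 10*log10(35174.5064) = 45.4623 dBi

45.4623 dBi


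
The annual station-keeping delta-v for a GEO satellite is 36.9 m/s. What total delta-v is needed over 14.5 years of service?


dV = rate * years = 36.9 * 14.5
dV = 535.0500 m/s

535.0500 m/s


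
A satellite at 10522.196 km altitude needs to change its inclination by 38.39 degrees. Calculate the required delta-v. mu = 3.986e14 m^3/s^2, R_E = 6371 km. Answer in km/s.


r = 16893.1960 km = 1.6893196e+07 m
V = sqrt(mu/r) = 4857.4992 m/s
di = 38.39 deg = 0.6700319 rad
dV = 2*V*sin(di/2) = 2*4857.4992*sin(0.3350159)
dV = 3194.1383 m/s = 3.1941 km/s

3.1941 km/s


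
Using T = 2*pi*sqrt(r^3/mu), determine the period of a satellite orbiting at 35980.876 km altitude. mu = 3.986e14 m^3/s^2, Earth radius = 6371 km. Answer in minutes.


r = 42351.8760 km = 4.2351876e+07 m
T = 2*pi*sqrt(r^3/mu) = 2*pi*sqrt(7.5965772e+22 / 3.986e14)
T = 86740.1562 s = 1445.6693 min

1445.6693 minutes


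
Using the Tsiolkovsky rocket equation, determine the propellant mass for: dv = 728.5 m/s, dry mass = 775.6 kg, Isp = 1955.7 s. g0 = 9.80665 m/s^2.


ve = Isp * g0 = 1955.7 * 9.80665 = 19178.865405 m/s
mass ratio = exp(dv/ve) = exp(728.5/19178.865405) = 1.03871515
m_prop = m_dry * (mr - 1) = 775.6 * (1.03871515 - 1)
m_prop = 30.0275 kg

30.0275 kg


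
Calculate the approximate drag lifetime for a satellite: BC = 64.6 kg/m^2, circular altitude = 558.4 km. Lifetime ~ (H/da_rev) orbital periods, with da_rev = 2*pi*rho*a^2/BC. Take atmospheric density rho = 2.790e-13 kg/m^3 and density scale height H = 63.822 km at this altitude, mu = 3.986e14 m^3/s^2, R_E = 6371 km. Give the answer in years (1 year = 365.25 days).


a = R_E + alt = 6929.4000 km = 6.9294e+06 m
da_rev = 2*pi*rho*a^2/BC = 2*pi*2.790e-13*(6.9294e+06)^2/64.6 = 1.302995 m per revolution
N = H/da_rev = 63822.0000 m / 1.302995 m = 48980.9938 revolutions
P = 2*pi*sqrt(a^3/mu) = 5740.5654 s
lifetime = N*P = 48980.9938 * 5740.5654 = 2.811786e+08 s = 3254.3819 days
years = 3254.3819 / 365.25 = 8.9100 years

8.9100 years


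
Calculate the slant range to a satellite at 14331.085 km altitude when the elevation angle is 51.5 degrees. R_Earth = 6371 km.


h = 14331.085 km, el = 51.5 deg
d = -R_E*sin(el) + sqrt((R_E*sin(el))^2 + 2*R_E*h + h^2)
d = -6371.0000*sin(0.8988446) + sqrt((6371.0000*0.7826082)^2 + 2*6371.0000*14331.085 + 14331.085^2)
d = 15332.6364 km

15332.6364 km


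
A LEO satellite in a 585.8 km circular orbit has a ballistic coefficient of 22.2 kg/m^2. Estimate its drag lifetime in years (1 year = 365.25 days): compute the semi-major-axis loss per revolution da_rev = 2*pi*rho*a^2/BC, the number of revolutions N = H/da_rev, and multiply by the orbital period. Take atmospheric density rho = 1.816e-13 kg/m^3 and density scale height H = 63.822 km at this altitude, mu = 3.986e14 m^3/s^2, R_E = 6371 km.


a = R_E + alt = 6956.8000 km = 6.9568e+06 m
da_rev = 2*pi*rho*a^2/BC = 2*pi*1.816e-13*(6.9568e+06)^2/22.2 = 2.487492 m per revolution
N = H/da_rev = 63822.0000 m / 2.487492 m = 25657.1631 revolutions
P = 2*pi*sqrt(a^3/mu) = 5774.6478 s
lifetime = N*P = 25657.1631 * 5774.6478 = 1.4816108e+08 s = 1714.8273 days
years = 1714.8273 / 365.25 = 4.6949 years

4.6949 years


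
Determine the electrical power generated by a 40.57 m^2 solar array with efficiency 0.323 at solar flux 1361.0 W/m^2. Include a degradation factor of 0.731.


P = area * eta * S * degradation
P = 40.57 * 0.323 * 1361.0 * 0.731
P = 13037.1611 W

13037.1611 W


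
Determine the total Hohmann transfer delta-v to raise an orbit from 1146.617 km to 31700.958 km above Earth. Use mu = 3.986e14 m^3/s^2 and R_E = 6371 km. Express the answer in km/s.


r1 = 7517.6170 km = 7.517617e+06 m
r2 = 38071.9580 km = 3.8071958e+07 m
dv1 = sqrt(mu/r1)*(sqrt(2*r2/(r1+r2)) - 1) = 2128.8858 m/s
dv2 = sqrt(mu/r2)*(1 - sqrt(2*r1/(r1+r2))) = 1377.5011 m/s
total dv = |dv1| + |dv2| = 2128.8858 + 1377.5011 = 3506.3868 m/s = 3.5064 km/s

3.5064 km/s


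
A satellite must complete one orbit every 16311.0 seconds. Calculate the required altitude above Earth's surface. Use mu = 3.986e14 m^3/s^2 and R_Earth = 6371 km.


T = 16311.0 s
r = (mu*T^2/(4*pi^2))^(1/3) = (3.986e14 * 16311.0^2 / (4*pi^2))^(1/3)
r = 1.3901006e+07 m = 13901.0064 km
alt = r - R_E = 13901.0064 - 6371 = 7530.0064 km

7530.0064 km


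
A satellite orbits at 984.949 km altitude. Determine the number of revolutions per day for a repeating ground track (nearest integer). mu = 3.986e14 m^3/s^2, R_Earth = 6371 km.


r = 7.355949e+06 m
T = 2*pi*sqrt(r^3/mu) = 6278.6935 s = 104.6449 min
revs/day = 1440 / 104.6449 = 13.7608
Rounded: 14 revolutions per day

14 revolutions per day


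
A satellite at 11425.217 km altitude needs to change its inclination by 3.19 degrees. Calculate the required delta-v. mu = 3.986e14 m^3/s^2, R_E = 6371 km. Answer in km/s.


r = 17796.2170 km = 1.7796217e+07 m
V = sqrt(mu/r) = 4732.6545 m/s
di = 3.19 deg = 0.055676 rad
dV = 2*V*sin(di/2) = 2*4732.6545*sin(0.027838)
dV = 263.4613 m/s = 0.2634613 km/s

0.2635 km/s


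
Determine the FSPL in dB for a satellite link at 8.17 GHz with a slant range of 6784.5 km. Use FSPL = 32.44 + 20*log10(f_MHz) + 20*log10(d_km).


f = 8.17 GHz = 8170.0000 MHz
d = 6784.5 km
FSPL = 32.44 + 20*log10(8170.0000) + 20*log10(6784.5)
FSPL = 32.44 + 78.2444 + 76.6304
FSPL = 187.3148 dB

187.3148 dB


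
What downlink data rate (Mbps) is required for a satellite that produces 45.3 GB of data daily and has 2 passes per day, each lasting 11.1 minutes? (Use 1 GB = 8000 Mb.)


total contact time = 2 * 11.1 * 60 = 1332.0000 s
data = 45.3 GB = 362400.0000 Mb
rate = 362400.0000 / 1332.0000 = 272.0721 Mbps

272.0721 Mbps


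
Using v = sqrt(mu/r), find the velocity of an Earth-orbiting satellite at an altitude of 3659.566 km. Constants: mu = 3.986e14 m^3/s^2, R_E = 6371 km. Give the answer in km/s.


r = R_E + alt = 6371.0 + 3659.566 = 10030.5660 km = 1.0030566e+07 m
v = sqrt(mu/r) = sqrt(3.986e14 / 1.0030566e+07) = 6303.8508 m/s = 6.3039 km/s

6.3039 km/s


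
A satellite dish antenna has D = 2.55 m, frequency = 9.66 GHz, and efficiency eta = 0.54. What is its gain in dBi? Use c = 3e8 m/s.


lambda = c/f = 3e8 / 9.66e+09 = 0.0310559 m
G = eta*(pi*D/lambda)^2 = 0.54*(pi*2.55/0.0310559)^2
G = 35932.3490 (linear)
G = 10*log10(35932.3490) = 45.5549 dBi

45.5549 dBi


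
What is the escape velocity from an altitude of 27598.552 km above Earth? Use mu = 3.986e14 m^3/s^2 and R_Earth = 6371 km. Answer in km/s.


r = 6371.0 + 27598.552 = 33969.5520 km = 3.3969552e+07 m
v_esc = sqrt(2*mu/r) = sqrt(2*3.986e14 / 3.3969552e+07)
v_esc = 4844.3859 m/s = 4.8444 km/s

4.8444 km/s


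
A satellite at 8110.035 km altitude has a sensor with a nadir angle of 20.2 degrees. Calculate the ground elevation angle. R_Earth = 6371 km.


r = R_E + alt = 14481.0350 km
Law of sines in the satellite / Earth-center / ground-point triangle:
  sin(nadir)/R_E = sin(90 + el)/r  =>  cos(el) = (r/R_E)*sin(nadir)
cos(el) = (14481.0350 / 6371.0000) * sin(20.2 deg) = 0.7848494
el = arccos(0.7848494) = 38.2933 deg
(Earth-central angle = 90 - nadir - el = 31.5067 deg)

38.2933 degrees


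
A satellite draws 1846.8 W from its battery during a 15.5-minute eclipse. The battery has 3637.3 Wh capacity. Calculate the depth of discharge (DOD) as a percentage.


E_used = P * t / 60 = 1846.8 * 15.5 / 60 = 477.0900 Wh
DOD = E_used / E_total * 100 = 477.0900 / 3637.3 * 100
DOD = 13.1166 %

13.1166 %


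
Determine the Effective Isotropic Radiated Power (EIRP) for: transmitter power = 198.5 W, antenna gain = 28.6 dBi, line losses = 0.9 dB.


Pt = 198.5 W = 22.9776 dBW
EIRP = Pt_dBW + Gt - losses = 22.9776 + 28.6 - 0.9 = 50.6776 dBW

50.6776 dBW


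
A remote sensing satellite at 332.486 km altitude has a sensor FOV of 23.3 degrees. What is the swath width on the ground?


FOV = 23.3 deg = 0.4066617 rad
swath = 2 * alt * tan(FOV/2) = 2 * 332.486 * tan(0.2033309)
swath = 2 * 332.486 * 0.2061801
swath = 137.1040 km

137.1040 km


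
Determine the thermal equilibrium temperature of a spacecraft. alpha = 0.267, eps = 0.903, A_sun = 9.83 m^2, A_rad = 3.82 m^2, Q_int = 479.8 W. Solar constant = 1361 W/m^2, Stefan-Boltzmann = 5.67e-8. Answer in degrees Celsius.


Numerator = alpha*S*A_sun + Q_int = 0.267*1361*9.83 + 479.8 = 4051.8942 W
Denominator = eps*sigma*A_rad = 0.903*5.67e-8*3.82 = 1.9558438e-07 W/K^4
T^4 = 2.071686e+10 K^4
T = 379.3857 K = 106.2357 C

106.2357 degrees Celsius


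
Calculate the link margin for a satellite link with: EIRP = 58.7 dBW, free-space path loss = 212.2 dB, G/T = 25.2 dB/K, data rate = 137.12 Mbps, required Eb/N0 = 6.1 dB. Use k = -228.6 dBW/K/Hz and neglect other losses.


C/N0 = EIRP - FSPL + G/T - k = 58.7 - 212.2 + 25.2 - (-228.6)
C/N0 = 100.3000 dB-Hz
R_b = 137.12 Mbps = 1.3712e+08 bps -> 10*log10(R_b) = 81.3710 dB-Hz
Eb/N0 = C/N0 - 10*log10(R_b) = 100.3000 - 81.3710 = 18.9290 dB
Margin = Eb/N0 - Eb/N0_req = 18.9290 - 6.1 = 12.8290 dB (link closes)

12.8290 dB


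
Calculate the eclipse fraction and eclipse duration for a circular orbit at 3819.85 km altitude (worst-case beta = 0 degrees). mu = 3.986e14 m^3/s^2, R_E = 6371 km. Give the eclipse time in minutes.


r = 10190.8500 km
T = 170.6379 min
Eclipse fraction = arcsin(R_E/r)/pi = arcsin(6371.0000/10190.8500)/pi
= arcsin(0.6251687)/pi = 0.2149698
Eclipse duration = 0.2149698 * 170.6379 = 36.6820 min

36.6820 minutes


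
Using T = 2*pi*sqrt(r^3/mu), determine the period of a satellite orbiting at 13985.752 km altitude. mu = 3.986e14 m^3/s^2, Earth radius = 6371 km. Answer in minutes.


r = 20356.7520 km = 2.0356752e+07 m
T = 2*pi*sqrt(r^3/mu) = 2*pi*sqrt(8.4357841e+21 / 3.986e14)
T = 28905.0650 s = 481.7511 min

481.7511 minutes


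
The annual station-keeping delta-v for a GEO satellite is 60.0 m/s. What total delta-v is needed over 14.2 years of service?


dV = rate * years = 60.0 * 14.2
dV = 852.0000 m/s

852.0000 m/s


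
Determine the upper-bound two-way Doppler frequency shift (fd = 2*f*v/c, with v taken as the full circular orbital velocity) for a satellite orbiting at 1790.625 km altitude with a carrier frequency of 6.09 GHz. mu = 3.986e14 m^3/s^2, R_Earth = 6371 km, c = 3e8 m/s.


r = 8.161625e+06 m
v = sqrt(mu/r) = 6988.4414 m/s (worst-case radial velocity)
f = 6.09 GHz = 6.09e+09 Hz
fd = 2*f*v/c = 2*6.09e+09*6988.4414/3.0e+08
fd = 283730.7216 Hz

283730.7216 Hz


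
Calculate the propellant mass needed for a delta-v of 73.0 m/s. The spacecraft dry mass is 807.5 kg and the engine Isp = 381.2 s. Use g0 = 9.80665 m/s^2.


ve = Isp * g0 = 381.2 * 9.80665 = 3738.294980 m/s
mass ratio = exp(dv/ve) = exp(73.0/3738.294980) = 1.01971953
m_prop = m_dry * (mr - 1) = 807.5 * (1.01971953 - 1)
m_prop = 15.9235 kg

15.9235 kg


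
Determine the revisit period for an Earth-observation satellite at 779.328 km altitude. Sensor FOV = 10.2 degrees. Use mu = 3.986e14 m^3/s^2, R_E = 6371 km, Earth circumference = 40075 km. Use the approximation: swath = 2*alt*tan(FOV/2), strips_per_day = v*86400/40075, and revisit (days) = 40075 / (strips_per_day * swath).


swath = 2*779.328*tan(0.08901179) = 139.1063 km
v = sqrt(mu/r) = 7466.3039 m/s = 7.4663 km/s
strips/day = v*86400/40075 = 7.4663*86400/40075 = 16.0970
coverage/day = strips * swath = 16.0970 * 139.1063 = 2239.1996 km
revisit = 40075 / 2239.1996 = 17.8970 days

17.8970 days


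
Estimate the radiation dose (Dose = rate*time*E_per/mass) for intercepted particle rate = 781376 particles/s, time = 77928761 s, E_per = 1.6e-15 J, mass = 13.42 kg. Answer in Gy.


Total energy deposited = rate * time * E_per
  = 781376 * 77928761 * 1.6e-15 = 0.09742666 J
Dose = E_total / mass = 0.09742666 / 13.42
Dose = 0.007259811 Gy

0.0073 Gy


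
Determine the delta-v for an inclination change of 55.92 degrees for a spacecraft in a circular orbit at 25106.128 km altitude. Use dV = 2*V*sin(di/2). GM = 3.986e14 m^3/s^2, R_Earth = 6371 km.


r = 31477.1280 km = 3.1477128e+07 m
V = sqrt(mu/r) = 3558.5338 m/s
di = 55.92 deg = 0.9759881 rad
dV = 2*V*sin(di/2) = 2*3558.5338*sin(0.4879941)
dV = 3336.8730 m/s = 3.3369 km/s

3.3369 km/s


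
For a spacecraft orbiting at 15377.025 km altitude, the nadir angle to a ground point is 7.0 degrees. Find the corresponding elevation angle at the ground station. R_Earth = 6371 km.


r = R_E + alt = 21748.0250 km
Law of sines in the satellite / Earth-center / ground-point triangle:
  sin(nadir)/R_E = sin(90 + el)/r  =>  cos(el) = (r/R_E)*sin(nadir)
cos(el) = (21748.0250 / 6371.0000) * sin(7.0 deg) = 0.4160128
el = arccos(0.4160128) = 65.4169 deg
(Earth-central angle = 90 - nadir - el = 17.5831 deg)

65.4169 degrees


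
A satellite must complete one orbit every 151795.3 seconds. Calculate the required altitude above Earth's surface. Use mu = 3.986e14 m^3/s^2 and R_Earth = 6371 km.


T = 151795.3 s
r = (mu*T^2/(4*pi^2))^(1/3) = (3.986e14 * 151795.3^2 / (4*pi^2))^(1/3)
r = 6.150325e+07 m = 61503.2505 km
alt = r - R_E = 61503.2505 - 6371 = 55132.2505 km

55132.2505 km


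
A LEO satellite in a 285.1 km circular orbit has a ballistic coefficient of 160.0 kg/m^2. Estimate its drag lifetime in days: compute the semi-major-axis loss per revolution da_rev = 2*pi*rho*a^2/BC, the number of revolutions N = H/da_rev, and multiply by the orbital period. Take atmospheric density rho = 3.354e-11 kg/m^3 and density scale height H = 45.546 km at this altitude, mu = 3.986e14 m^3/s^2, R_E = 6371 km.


a = R_E + alt = 6656.1000 km = 6.6561e+06 m
da_rev = 2*pi*rho*a^2/BC = 2*pi*3.354e-11*(6.6561e+06)^2/160.0 = 58.352924 m per revolution
N = H/da_rev = 45546.0000 m / 58.352924 m = 780.5264 revolutions
P = 2*pi*sqrt(a^3/mu) = 5404.3190 s
lifetime = N*P = 780.5264 * 5404.3190 = 4.2182139e+06 s = 48.8219 days

48.8219 days


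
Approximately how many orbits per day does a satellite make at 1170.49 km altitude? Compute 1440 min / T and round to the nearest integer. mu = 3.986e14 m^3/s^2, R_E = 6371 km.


r = 7.54149e+06 m
T = 2*pi*sqrt(r^3/mu) = 6517.7389 s = 108.6290 min
revs/day = 1440 / 108.6290 = 13.2561
Rounded: 13 revolutions per day

13 revolutions per day


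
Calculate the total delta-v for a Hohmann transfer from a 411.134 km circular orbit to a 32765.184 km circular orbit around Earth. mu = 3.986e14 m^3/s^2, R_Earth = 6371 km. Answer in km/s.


r1 = 6782.1340 km = 6.782134e+06 m
r2 = 39136.1840 km = 3.9136184e+07 m
dv1 = sqrt(mu/r1)*(sqrt(2*r2/(r1+r2)) - 1) = 2342.8450 m/s
dv2 = sqrt(mu/r2)*(1 - sqrt(2*r1/(r1+r2))) = 1456.8454 m/s
total dv = |dv1| + |dv2| = 2342.8450 + 1456.8454 = 3799.6904 m/s = 3.7997 km/s

3.7997 km/s


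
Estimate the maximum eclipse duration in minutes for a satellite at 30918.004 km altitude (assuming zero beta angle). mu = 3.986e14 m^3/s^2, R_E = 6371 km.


r = 37289.0040 km
T = 1194.3487 min
Eclipse fraction = arcsin(R_E/r)/pi = arcsin(6371.0000/37289.0040)/pi
= arcsin(0.1708547)/pi = 0.05465286
Eclipse duration = 0.05465286 * 1194.3487 = 65.2746 min

65.2746 minutes


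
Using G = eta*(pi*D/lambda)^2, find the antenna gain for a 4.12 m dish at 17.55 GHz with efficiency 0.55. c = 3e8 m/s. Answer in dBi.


lambda = c/f = 3e8 / 1.755e+10 = 0.01709402 m
G = eta*(pi*D/lambda)^2 = 0.55*(pi*4.12/0.01709402)^2
G = 315332.4021 (linear)
G = 10*log10(315332.4021) = 54.9877 dBi

54.9877 dBi


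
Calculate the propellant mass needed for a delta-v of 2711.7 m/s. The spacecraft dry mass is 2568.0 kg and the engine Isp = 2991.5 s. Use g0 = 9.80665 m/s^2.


ve = Isp * g0 = 2991.5 * 9.80665 = 29336.593475 m/s
mass ratio = exp(dv/ve) = exp(2711.7/29336.593475) = 1.09684080
m_prop = m_dry * (mr - 1) = 2568.0 * (1.09684080 - 1)
m_prop = 248.6872 kg

248.6872 kg


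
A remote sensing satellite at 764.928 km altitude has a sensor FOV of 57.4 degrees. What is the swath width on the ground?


FOV = 57.4 deg = 1.0018 rad
swath = 2 * alt * tan(FOV/2) = 2 * 764.928 * tan(0.5009095)
swath = 2 * 764.928 * 0.547484
swath = 837.5717 km

837.5717 km


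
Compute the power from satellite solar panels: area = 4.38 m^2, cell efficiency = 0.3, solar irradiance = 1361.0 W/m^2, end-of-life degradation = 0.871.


P = area * eta * S * degradation
P = 4.38 * 0.3 * 1361.0 * 0.871
P = 1557.6563 W

1557.6563 W


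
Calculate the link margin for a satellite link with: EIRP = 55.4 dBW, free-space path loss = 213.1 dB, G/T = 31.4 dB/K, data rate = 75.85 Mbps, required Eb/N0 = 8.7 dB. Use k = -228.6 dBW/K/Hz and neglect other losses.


C/N0 = EIRP - FSPL + G/T - k = 55.4 - 213.1 + 31.4 - (-228.6)
C/N0 = 102.3000 dB-Hz
R_b = 75.85 Mbps = 7.585e+07 bps -> 10*log10(R_b) = 78.7996 dB-Hz
Eb/N0 = C/N0 - 10*log10(R_b) = 102.3000 - 78.7996 = 23.5004 dB
Margin = Eb/N0 - Eb/N0_req = 23.5004 - 8.7 = 14.8004 dB (link closes)

14.8004 dB


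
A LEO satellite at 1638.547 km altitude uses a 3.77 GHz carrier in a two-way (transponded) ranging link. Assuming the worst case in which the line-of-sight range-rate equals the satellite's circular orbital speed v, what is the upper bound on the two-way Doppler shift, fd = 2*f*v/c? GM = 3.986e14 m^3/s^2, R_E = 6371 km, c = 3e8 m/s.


r = 8.009547e+06 m
v = sqrt(mu/r) = 7054.4745 m/s (worst-case radial velocity)
f = 3.77 GHz = 3.77e+09 Hz
fd = 2*f*v/c = 2*3.77e+09*7054.4745/3.0e+08
fd = 177302.4600 Hz

177302.4600 Hz


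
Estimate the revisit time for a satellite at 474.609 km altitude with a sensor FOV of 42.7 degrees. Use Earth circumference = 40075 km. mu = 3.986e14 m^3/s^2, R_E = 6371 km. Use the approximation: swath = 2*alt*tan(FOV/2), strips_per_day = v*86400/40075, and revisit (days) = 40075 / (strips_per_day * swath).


swath = 2*474.609*tan(0.3726278) = 371.0392 km
v = sqrt(mu/r) = 7630.6688 m/s = 7.6307 km/s
strips/day = v*86400/40075 = 7.6307*86400/40075 = 16.4514
coverage/day = strips * swath = 16.4514 * 371.0392 = 6104.1140 km
revisit = 40075 / 6104.1140 = 6.5652 days

6.5652 days


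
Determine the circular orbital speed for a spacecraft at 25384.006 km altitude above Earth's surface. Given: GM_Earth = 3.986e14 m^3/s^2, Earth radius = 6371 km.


r = R_E + alt = 6371.0 + 25384.006 = 31755.0060 km = 3.1755006e+07 m
v = sqrt(mu/r) = sqrt(3.986e14 / 3.1755006e+07) = 3542.9298 m/s = 3.5429 km/s

3.5429 km/s


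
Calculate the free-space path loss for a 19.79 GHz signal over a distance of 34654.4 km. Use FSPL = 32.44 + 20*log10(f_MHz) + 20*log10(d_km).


f = 19.79 GHz = 19790.0000 MHz
d = 34654.4 km
FSPL = 32.44 + 20*log10(19790.0000) + 20*log10(34654.4)
FSPL = 32.44 + 85.9289 + 90.7952
FSPL = 209.1641 dB

209.1641 dB


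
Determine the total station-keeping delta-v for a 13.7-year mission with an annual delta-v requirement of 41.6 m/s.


dV = rate * years = 41.6 * 13.7
dV = 569.9200 m/s

569.9200 m/s


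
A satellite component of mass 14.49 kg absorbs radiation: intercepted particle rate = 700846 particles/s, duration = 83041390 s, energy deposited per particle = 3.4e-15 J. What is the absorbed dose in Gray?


Total energy deposited = rate * time * E_per
  = 700846 * 83041390 * 3.4e-15 = 0.1978774 J
Dose = E_total / mass = 0.1978774 / 14.49
Dose = 0.01365613 Gy

0.0137 Gy


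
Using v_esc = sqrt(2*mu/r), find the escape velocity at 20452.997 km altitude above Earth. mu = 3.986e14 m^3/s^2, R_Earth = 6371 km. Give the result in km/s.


r = 6371.0 + 20452.997 = 26823.9970 km = 2.6823997e+07 m
v_esc = sqrt(2*mu/r) = sqrt(2*3.986e14 / 2.6823997e+07)
v_esc = 5451.5738 m/s = 5.4516 km/s

5.4516 km/s


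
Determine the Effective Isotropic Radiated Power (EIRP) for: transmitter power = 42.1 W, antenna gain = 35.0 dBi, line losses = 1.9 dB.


Pt = 42.1 W = 16.2428 dBW
EIRP = Pt_dBW + Gt - losses = 16.2428 + 35.0 - 1.9 = 49.3428 dBW

49.3428 dBW


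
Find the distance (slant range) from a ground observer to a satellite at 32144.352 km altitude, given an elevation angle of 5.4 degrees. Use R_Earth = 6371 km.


h = 32144.352 km, el = 5.4 deg
d = -R_E*sin(el) + sqrt((R_E*sin(el))^2 + 2*R_E*h + h^2)
d = -6371.0000*sin(0.09424778) + sqrt((6371.0000*0.09410831)^2 + 2*6371.0000*32144.352 + 32144.352^2)
d = 37389.9368 km

37389.9368 km


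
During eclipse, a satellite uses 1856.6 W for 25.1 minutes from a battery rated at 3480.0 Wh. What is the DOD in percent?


E_used = P * t / 60 = 1856.6 * 25.1 / 60 = 776.6777 Wh
DOD = E_used / E_total * 100 = 776.6777 / 3480.0 * 100
DOD = 22.3183 %

22.3183 %


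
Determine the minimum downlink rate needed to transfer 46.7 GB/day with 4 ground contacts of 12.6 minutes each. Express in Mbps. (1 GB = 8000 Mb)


total contact time = 4 * 12.6 * 60 = 3024.0000 s
data = 46.7 GB = 373600.0000 Mb
rate = 373600.0000 / 3024.0000 = 123.5450 Mbps

123.5450 Mbps


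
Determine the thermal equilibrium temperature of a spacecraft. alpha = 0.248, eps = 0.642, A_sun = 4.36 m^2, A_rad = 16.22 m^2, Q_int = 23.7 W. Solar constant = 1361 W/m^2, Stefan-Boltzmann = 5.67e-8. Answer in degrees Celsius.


Numerator = alpha*S*A_sun + Q_int = 0.248*1361*4.36 + 23.7 = 1495.3221 W
Denominator = eps*sigma*A_rad = 0.642*5.67e-8*16.22 = 5.9043071e-07 W/K^4
T^4 = 2.5325954e+09 K^4
T = 224.3321 K = -48.8179 C

-48.8179 degrees Celsius


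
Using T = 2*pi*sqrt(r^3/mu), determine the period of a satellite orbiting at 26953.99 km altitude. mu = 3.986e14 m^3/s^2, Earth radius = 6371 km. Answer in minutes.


r = 33324.9900 km = 3.332499e+07 m
T = 2*pi*sqrt(r^3/mu) = 2*pi*sqrt(3.7009233e+22 / 3.986e14)
T = 60543.3242 s = 1009.0554 min

1009.0554 minutes


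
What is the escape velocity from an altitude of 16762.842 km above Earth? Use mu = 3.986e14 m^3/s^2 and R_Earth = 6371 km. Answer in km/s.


r = 6371.0 + 16762.842 = 23133.8420 km = 2.3133842e+07 m
v_esc = sqrt(2*mu/r) = sqrt(2*3.986e14 / 2.3133842e+07)
v_esc = 5870.2928 m/s = 5.8703 km/s

5.8703 km/s


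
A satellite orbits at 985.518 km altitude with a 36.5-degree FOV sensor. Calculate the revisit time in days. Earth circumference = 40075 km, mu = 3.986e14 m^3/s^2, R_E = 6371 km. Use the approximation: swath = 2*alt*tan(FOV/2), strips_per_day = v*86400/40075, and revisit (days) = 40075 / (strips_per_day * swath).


swath = 2*985.518*tan(0.3185226) = 649.9502 km
v = sqrt(mu/r) = 7360.9268 m/s = 7.3609 km/s
strips/day = v*86400/40075 = 7.3609*86400/40075 = 15.8698
coverage/day = strips * swath = 15.8698 * 649.9502 = 10314.6095 km
revisit = 40075 / 10314.6095 = 3.8853 days

3.8853 days


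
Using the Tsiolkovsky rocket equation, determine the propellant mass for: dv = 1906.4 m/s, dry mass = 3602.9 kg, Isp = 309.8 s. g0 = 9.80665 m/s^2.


ve = Isp * g0 = 309.8 * 9.80665 = 3038.100170 m/s
mass ratio = exp(dv/ve) = exp(1906.4/3038.100170) = 1.87291757
m_prop = m_dry * (mr - 1) = 3602.9 * (1.87291757 - 1)
m_prop = 3145.0347 kg

3145.0347 kg


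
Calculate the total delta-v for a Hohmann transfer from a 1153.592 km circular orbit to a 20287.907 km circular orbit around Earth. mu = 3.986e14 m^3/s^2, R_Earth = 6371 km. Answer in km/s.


r1 = 7524.5920 km = 7.524592e+06 m
r2 = 26658.9070 km = 2.6658907e+07 m
dv1 = sqrt(mu/r1)*(sqrt(2*r2/(r1+r2)) - 1) = 1811.5624 m/s
dv2 = sqrt(mu/r2)*(1 - sqrt(2*r1/(r1+r2))) = 1301.1224 m/s
total dv = |dv1| + |dv2| = 1811.5624 + 1301.1224 = 3112.6848 m/s = 3.1127 km/s

3.1127 km/s


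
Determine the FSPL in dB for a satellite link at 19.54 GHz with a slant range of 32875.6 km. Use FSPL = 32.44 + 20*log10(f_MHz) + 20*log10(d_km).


f = 19.54 GHz = 19540.0000 MHz
d = 32875.6 km
FSPL = 32.44 + 20*log10(19540.0000) + 20*log10(32875.6)
FSPL = 32.44 + 85.8185 + 90.3375
FSPL = 208.5960 dB

208.5960 dB


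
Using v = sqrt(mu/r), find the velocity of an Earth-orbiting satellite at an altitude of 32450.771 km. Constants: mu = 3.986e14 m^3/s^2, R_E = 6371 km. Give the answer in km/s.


r = R_E + alt = 6371.0 + 32450.771 = 38821.7710 km = 3.8821771e+07 m
v = sqrt(mu/r) = sqrt(3.986e14 / 3.8821771e+07) = 3204.2838 m/s = 3.2043 km/s

3.2043 km/s


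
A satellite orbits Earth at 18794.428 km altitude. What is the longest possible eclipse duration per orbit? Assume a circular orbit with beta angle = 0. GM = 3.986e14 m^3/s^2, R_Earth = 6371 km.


r = 25165.4280 km
T = 662.1654 min
Eclipse fraction = arcsin(R_E/r)/pi = arcsin(6371.0000/25165.4280)/pi
= arcsin(0.2531648)/pi = 0.08147148
Eclipse duration = 0.08147148 * 662.1654 = 53.9476 min

53.9476 minutes


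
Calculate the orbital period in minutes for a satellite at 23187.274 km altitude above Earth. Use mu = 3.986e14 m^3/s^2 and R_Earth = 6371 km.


r = 29558.2740 km = 2.9558274e+07 m
T = 2*pi*sqrt(r^3/mu) = 2*pi*sqrt(2.5824815e+22 / 3.986e14)
T = 50574.2938 s = 842.9049 min

842.9049 minutes


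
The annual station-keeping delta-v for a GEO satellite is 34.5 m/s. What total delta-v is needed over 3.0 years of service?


dV = rate * years = 34.5 * 3.0
dV = 103.5000 m/s

103.5000 m/s


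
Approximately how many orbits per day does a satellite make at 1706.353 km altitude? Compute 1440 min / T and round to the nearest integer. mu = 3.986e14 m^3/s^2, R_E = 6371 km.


r = 8.077353e+06 m
T = 2*pi*sqrt(r^3/mu) = 7224.6168 s = 120.4103 min
revs/day = 1440 / 120.4103 = 11.9591
Rounded: 12 revolutions per day

12 revolutions per day


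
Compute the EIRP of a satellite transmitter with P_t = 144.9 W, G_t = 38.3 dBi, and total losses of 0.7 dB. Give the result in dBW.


Pt = 144.9 W = 21.6107 dBW
EIRP = Pt_dBW + Gt - losses = 21.6107 + 38.3 - 0.7 = 59.2107 dBW

59.2107 dBW


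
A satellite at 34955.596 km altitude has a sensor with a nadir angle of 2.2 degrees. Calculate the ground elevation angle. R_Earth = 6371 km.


r = R_E + alt = 41326.5960 km
Law of sines in the satellite / Earth-center / ground-point triangle:
  sin(nadir)/R_E = sin(90 + el)/r  =>  cos(el) = (r/R_E)*sin(nadir)
cos(el) = (41326.5960 / 6371.0000) * sin(2.2 deg) = 0.2490092
el = arccos(0.2490092) = 75.5811 deg
(Earth-central angle = 90 - nadir - el = 12.2189 deg)

75.5811 degrees


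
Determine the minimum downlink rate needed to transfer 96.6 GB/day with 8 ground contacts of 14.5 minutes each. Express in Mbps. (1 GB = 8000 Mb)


total contact time = 8 * 14.5 * 60 = 6960.0000 s
data = 96.6 GB = 772800.0000 Mb
rate = 772800.0000 / 6960.0000 = 111.0345 Mbps

111.0345 Mbps


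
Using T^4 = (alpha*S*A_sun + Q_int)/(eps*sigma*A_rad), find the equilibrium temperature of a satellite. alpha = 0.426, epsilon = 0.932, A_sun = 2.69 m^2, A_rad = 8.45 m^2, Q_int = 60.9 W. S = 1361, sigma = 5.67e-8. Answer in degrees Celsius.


Numerator = alpha*S*A_sun + Q_int = 0.426*1361*2.69 + 60.9 = 1620.5243 W
Denominator = eps*sigma*A_rad = 0.932*5.67e-8*8.45 = 4.4653518e-07 W/K^4
T^4 = 3.6291079e+09 K^4
T = 245.4426 K = -27.7074 C

-27.7074 degrees Celsius


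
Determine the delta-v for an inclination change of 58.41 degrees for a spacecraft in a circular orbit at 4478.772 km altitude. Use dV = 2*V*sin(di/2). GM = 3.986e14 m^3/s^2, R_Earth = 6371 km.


r = 10849.7720 km = 1.0849772e+07 m
V = sqrt(mu/r) = 6061.1962 m/s
di = 58.41 deg = 1.0194 rad
dV = 2*V*sin(di/2) = 2*6061.1962*sin(0.5097234)
dV = 5914.9496 m/s = 5.9149 km/s

5.9149 km/s
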